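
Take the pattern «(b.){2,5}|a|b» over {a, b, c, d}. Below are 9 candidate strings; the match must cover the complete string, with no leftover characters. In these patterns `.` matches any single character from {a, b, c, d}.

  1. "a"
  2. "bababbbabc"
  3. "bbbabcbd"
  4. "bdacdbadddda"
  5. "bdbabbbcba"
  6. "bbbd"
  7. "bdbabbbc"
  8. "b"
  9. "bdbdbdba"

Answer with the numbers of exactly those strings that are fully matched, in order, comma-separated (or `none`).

1, 2, 3, 5, 6, 7, 8, 9

1 → match
2 → match
3 → match
4 → no match
5 → match
6 → match
7 → match
8 → match
9 → match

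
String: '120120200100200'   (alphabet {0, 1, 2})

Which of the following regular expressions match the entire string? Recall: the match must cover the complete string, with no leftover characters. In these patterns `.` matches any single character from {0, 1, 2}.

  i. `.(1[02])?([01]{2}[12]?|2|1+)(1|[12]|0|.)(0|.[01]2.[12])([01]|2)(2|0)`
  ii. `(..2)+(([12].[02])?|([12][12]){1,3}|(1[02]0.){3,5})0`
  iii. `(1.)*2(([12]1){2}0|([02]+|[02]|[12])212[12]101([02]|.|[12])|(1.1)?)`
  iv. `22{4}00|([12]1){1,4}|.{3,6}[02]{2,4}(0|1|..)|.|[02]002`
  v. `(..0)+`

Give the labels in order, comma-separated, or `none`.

v

i → no match
ii → no match
iii → no match
iv → no match
v → match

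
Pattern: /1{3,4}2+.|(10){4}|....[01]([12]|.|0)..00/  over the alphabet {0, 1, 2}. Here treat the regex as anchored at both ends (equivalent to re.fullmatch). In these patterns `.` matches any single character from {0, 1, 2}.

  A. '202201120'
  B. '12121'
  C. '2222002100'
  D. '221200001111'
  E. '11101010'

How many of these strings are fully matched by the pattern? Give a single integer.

1

A → no match
B → no match
C → match
D → no match
E → no match
Total matched: 1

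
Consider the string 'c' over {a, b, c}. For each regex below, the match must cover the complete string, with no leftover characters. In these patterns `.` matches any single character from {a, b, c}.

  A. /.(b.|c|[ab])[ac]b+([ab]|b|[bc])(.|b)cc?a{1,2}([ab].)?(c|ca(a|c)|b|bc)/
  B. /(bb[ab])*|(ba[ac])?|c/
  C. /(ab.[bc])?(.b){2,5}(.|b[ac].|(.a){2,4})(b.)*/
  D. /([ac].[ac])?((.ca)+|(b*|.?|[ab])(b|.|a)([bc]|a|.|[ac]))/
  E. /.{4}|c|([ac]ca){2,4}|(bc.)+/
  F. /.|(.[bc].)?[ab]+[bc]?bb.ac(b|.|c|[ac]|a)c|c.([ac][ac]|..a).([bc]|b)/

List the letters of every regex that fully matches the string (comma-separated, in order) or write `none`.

B, E, F

A → no match
B → match
C → no match
D → no match
E → match
F → match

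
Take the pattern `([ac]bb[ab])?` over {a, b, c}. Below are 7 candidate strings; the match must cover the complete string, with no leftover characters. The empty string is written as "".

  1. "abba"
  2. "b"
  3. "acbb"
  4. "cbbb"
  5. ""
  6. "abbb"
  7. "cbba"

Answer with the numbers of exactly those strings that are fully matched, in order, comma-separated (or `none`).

1 → match
2 → no match
3 → no match
4 → match
5 → match
6 → match
7 → match

1, 4, 5, 6, 7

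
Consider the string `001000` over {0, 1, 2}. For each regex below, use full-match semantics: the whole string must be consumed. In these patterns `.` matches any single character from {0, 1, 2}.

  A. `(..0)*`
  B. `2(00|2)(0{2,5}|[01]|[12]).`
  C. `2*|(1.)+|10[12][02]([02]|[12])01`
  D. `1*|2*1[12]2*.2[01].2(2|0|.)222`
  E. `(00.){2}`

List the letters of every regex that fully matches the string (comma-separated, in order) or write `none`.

A → no match
B → no match — must start with `2`
C → no match
D → no match
E → match

E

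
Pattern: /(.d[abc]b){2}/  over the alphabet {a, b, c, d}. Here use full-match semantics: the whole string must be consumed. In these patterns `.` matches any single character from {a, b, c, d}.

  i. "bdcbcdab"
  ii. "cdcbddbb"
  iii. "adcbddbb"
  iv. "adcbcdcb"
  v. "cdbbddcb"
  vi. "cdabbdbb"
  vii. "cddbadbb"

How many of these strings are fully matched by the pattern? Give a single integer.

6

i → match
ii → match
iii → match
iv → match
v → match
vi → match
vii → no match
Total matched: 6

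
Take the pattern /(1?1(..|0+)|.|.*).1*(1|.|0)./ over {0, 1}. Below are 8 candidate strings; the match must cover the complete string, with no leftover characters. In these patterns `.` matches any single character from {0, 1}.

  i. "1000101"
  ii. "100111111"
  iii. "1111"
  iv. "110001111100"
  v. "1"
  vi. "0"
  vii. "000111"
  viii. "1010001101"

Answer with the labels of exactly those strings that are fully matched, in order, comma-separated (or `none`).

i → match
ii → match
iii → match
iv → match
v → no match
vi → no match
vii → match
viii → match

i, ii, iii, iv, vii, viii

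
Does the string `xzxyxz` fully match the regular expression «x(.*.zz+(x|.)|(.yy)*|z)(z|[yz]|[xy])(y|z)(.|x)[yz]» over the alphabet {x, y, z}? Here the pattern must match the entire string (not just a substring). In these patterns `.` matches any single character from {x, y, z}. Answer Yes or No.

Yes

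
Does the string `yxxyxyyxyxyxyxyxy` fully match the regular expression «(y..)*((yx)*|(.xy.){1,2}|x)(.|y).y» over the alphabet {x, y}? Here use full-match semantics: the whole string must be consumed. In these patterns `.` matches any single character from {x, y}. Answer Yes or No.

Yes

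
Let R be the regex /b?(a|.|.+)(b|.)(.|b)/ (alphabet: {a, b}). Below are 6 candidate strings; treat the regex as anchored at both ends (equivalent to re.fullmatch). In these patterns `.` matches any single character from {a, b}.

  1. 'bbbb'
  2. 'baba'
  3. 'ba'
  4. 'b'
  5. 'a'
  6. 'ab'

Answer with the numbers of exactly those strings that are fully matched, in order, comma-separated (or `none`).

1 → match
2 → match
3 → no match
4 → no match
5 → no match
6 → no match

1, 2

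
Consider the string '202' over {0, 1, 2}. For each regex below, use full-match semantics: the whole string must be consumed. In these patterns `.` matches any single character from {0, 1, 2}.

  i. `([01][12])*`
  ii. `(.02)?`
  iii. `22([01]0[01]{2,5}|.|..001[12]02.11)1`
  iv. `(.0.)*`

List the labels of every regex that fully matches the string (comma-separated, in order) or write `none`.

ii, iv

i → no match
ii → match
iii → no match — must start with '22'
iv → match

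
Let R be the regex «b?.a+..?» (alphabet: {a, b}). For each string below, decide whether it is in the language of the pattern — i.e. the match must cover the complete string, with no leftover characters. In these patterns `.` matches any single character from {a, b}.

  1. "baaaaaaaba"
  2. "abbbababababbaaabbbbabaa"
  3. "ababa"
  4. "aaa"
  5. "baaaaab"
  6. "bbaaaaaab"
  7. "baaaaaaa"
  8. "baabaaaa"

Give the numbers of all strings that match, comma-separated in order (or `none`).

1, 4, 5, 6, 7

1 → match
2 → no match
3 → no match
4 → match
5 → match
6 → match
7 → match
8 → no match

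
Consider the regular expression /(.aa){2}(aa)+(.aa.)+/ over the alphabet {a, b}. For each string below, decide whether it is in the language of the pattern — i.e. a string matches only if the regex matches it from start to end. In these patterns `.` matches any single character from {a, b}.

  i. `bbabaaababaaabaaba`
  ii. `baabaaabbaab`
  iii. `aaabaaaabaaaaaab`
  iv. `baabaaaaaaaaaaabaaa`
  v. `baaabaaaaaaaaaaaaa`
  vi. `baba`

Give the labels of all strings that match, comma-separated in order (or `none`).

iii

i → no match
ii. `baabaaabbaab` → no match
iii → match
iv → no match
v → no match
vi. `baba` → no match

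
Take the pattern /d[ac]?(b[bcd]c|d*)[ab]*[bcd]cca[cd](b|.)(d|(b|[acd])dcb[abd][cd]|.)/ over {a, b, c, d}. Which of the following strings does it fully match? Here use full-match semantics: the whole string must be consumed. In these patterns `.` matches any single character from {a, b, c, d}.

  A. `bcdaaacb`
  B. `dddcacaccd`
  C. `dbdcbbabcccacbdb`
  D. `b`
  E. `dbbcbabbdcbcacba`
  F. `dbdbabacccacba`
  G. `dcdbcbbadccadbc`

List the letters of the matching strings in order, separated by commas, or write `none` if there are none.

A → no match — must start with `d`
B → no match
C → no match
D → no match — must start with `d`
E → no match
F → no match
G → no match

none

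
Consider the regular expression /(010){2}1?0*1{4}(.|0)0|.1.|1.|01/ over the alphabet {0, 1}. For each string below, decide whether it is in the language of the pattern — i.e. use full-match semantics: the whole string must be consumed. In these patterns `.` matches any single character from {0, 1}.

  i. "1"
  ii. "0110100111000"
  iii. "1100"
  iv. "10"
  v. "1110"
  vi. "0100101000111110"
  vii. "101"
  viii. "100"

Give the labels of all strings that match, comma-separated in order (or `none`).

i → no match
ii → no match
iii → no match
iv → match
v → no match
vi → match
vii → no match
viii → no match

iv, vi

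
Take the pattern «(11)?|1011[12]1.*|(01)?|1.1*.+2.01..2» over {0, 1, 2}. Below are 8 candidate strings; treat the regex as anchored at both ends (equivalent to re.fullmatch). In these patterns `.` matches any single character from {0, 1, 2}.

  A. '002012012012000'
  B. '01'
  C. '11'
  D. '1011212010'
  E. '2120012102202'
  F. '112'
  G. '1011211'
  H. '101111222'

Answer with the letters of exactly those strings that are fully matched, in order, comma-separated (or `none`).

A → no match
B → match
C → match
D → match
E → no match
F → no match
G → match
H → match

B, C, D, G, H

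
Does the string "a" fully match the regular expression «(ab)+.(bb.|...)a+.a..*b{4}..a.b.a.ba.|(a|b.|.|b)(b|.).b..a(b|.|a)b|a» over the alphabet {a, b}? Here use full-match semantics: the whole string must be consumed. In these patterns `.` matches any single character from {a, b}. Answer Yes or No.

Yes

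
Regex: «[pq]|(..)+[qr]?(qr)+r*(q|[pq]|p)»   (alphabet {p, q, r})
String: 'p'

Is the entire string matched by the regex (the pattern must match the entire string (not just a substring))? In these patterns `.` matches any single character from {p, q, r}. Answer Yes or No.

Yes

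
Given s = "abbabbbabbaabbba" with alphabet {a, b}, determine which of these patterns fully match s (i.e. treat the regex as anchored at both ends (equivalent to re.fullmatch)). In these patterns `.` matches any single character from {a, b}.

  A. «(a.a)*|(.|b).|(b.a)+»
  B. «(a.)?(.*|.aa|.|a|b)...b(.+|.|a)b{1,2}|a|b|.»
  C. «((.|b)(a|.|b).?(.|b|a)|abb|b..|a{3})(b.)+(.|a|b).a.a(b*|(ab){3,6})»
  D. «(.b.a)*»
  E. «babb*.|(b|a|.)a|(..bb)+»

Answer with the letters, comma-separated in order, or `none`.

D

A → no match
B → no match
C → no match
D → match
E → no match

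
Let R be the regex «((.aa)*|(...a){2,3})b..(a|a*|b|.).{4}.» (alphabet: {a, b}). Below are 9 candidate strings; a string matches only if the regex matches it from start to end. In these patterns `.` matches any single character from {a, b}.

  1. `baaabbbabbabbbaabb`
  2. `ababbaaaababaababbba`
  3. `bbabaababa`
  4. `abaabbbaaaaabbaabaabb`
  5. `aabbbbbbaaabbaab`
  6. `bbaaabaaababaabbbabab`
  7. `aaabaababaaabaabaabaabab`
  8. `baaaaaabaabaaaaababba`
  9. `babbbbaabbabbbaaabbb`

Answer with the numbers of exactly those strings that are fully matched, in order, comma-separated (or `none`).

1 → no match
2 → no match
3 → no match
4 → match
5 → no match
6 → no match
7 → no match
8 → no match
9 → no match

4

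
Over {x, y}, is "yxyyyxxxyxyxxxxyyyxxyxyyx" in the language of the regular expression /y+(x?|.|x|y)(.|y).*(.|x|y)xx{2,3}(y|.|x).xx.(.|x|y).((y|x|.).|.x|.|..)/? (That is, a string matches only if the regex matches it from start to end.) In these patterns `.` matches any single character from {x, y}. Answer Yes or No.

No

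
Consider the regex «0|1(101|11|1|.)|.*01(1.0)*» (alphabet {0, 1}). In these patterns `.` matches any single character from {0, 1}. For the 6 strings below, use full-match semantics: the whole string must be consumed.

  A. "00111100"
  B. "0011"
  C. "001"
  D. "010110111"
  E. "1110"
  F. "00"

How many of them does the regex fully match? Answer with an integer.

A → no match
B → no match
C → match
D → no match
E → no match
F → no match
Total matched: 1

1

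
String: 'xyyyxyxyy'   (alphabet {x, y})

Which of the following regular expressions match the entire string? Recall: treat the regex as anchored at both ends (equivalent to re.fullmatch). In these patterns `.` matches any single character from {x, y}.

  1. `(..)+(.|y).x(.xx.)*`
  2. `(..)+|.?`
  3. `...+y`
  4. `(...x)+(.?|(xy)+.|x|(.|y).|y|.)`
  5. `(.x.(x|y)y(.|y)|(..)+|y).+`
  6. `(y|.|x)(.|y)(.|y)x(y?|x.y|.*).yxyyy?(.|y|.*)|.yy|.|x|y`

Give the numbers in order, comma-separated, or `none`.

3, 5

1 → no match
2 → no match
3 → match
4 → no match
5 → match
6 → no match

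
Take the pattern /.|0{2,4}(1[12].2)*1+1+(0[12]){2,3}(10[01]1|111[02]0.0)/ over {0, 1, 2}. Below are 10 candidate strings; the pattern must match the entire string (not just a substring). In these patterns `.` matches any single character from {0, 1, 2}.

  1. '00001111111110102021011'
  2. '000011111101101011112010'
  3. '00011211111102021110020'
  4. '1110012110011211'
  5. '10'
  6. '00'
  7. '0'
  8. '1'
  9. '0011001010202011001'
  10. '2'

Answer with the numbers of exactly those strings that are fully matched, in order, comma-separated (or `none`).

1 → match
2 → no match
3 → no match
4 → no match
5 → no match
6 → no match
7 → match
8 → match
9 → no match
10 → match

1, 7, 8, 10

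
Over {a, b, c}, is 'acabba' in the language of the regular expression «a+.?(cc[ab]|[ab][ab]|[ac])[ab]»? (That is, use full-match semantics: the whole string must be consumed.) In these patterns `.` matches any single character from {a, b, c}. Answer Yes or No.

No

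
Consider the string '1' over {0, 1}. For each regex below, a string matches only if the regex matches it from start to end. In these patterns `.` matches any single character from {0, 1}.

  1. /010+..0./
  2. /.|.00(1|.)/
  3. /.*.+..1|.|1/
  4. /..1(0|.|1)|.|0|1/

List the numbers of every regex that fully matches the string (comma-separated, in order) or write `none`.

2, 3, 4

1 → no match — must start with '010'
2 → match
3 → match
4 → match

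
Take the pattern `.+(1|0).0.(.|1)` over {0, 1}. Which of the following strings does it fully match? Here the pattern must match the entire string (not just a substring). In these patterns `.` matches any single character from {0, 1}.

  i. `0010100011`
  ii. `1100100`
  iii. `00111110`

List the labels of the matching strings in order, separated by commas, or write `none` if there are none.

i

i → match
ii → no match
iii → no match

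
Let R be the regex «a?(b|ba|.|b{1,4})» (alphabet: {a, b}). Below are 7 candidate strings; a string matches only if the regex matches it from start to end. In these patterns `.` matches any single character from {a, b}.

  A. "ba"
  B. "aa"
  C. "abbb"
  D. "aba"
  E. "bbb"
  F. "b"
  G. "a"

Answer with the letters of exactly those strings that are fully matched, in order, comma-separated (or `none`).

A, B, C, D, E, F, G

A → match
B → match
C → match
D → match
E → match
F → match
G → match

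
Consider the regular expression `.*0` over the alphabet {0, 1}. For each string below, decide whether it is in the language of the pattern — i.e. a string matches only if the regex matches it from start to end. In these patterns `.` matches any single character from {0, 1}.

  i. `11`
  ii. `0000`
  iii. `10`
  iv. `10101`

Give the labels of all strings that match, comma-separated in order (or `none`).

ii, iii

i → no match — must end with `0`
ii → match
iii → match
iv → no match — must end with `0`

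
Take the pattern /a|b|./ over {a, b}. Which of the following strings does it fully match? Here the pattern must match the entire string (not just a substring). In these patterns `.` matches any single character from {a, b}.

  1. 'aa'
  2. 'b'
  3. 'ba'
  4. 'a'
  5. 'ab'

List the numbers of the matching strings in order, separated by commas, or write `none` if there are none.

1 → no match
2 → match
3 → no match
4 → match
5 → no match

2, 4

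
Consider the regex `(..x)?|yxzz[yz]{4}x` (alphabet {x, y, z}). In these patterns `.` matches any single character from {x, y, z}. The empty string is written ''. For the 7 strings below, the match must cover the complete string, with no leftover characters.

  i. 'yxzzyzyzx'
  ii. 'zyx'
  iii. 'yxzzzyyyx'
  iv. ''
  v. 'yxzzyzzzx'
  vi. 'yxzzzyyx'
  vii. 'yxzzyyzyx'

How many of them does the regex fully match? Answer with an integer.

6

i → match
ii → match
iii → match
iv → match
v → match
vi → no match
vii → match
Total matched: 6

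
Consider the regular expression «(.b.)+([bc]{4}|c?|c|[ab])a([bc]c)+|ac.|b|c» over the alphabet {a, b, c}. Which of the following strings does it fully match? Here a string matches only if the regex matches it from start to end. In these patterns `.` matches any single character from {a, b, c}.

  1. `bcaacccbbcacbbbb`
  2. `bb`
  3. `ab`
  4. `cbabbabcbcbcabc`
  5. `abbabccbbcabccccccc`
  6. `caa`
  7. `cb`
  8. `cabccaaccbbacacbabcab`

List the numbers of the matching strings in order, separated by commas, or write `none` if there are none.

1 → no match
2 → no match
3 → no match
4 → no match
5 → match
6 → no match
7 → no match
8 → no match

5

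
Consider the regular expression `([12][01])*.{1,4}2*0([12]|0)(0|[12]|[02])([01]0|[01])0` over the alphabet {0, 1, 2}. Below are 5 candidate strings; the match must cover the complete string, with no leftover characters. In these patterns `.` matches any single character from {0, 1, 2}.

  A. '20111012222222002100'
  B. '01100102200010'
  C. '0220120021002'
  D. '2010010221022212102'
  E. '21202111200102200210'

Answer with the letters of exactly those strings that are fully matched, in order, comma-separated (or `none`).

A → match
B → no match
C → no match — must end with '0'
D → no match — must end with '0'
E → match

A, E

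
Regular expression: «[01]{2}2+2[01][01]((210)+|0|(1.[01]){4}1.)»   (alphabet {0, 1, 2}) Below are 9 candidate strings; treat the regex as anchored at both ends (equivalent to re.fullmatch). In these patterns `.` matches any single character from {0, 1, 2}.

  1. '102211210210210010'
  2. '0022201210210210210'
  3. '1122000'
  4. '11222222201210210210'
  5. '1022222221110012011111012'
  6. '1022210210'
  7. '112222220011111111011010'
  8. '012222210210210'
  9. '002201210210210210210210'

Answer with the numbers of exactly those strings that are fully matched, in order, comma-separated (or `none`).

1 → no match
2 → match
3 → match
4 → match
5 → match
6 → match
7 → match
8 → match
9 → match

2, 3, 4, 5, 6, 7, 8, 9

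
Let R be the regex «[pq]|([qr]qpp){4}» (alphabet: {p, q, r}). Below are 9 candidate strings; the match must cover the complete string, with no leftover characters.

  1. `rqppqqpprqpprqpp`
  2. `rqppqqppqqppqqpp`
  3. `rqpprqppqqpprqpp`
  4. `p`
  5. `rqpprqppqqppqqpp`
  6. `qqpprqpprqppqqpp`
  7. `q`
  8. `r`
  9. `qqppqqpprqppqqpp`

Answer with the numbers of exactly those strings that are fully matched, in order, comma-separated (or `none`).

1 → match
2 → match
3 → match
4 → match
5 → match
6 → match
7 → match
8 → no match
9 → match

1, 2, 3, 4, 5, 6, 7, 9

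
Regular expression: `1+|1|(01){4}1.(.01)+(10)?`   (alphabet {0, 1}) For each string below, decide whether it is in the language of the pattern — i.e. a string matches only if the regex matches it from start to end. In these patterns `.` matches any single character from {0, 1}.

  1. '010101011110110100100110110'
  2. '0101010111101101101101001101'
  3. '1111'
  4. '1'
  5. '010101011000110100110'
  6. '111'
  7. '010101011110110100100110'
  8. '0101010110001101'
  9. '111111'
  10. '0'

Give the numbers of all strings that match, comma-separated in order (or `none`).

1 → match
2 → match
3 → match
4 → match
5 → match
6 → match
7 → match
8 → match
9 → match
10 → no match

1, 2, 3, 4, 5, 6, 7, 8, 9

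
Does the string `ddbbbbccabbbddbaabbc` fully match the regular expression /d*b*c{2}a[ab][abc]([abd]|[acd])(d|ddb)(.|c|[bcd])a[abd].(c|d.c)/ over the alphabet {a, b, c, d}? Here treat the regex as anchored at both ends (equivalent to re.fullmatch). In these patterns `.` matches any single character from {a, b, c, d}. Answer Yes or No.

Yes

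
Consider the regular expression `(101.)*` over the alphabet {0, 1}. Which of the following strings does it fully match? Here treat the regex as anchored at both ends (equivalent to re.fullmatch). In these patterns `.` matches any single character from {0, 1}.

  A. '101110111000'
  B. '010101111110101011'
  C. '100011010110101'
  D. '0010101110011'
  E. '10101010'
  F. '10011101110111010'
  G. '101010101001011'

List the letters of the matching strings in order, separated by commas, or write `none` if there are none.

E

A. '101110111000' → no match
B → no match
C → no match
D → no match
E. '10101010' → match
F → no match
G → no match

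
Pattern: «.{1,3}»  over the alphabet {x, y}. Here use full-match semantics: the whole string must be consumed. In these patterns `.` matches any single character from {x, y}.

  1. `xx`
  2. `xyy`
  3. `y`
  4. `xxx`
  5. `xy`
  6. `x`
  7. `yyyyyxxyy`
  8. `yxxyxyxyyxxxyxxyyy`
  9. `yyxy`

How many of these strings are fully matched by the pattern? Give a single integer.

1 → match
2 → match
3 → match
4 → match
5 → match
6 → match
7 → no match
8 → no match
9 → no match
Total matched: 6

6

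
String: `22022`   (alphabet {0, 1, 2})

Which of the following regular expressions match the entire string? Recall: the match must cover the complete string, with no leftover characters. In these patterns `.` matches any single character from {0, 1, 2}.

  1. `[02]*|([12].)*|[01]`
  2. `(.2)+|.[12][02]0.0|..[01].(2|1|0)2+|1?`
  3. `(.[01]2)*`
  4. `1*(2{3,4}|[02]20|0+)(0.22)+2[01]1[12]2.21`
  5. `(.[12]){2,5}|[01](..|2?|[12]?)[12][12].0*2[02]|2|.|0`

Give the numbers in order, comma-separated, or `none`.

1 → match
2 → no match
3 → no match
4 → no match — must end with `21`
5 → no match

1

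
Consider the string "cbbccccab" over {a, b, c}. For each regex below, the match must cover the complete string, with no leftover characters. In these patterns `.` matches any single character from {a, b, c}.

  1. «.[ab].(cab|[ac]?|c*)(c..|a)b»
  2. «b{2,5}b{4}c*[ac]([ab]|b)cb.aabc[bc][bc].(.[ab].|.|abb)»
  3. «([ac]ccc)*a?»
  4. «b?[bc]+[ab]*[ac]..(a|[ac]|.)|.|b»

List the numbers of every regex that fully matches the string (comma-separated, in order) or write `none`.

1 → match
2 → no match — must start with "b"
3 → no match
4 → match

1, 4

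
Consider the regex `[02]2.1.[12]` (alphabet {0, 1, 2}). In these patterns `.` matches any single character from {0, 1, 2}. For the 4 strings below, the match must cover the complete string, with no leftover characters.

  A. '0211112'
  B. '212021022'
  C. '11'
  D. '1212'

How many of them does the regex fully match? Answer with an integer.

0

A → no match
B → no match
C → no match
D → no match
Total matched: 0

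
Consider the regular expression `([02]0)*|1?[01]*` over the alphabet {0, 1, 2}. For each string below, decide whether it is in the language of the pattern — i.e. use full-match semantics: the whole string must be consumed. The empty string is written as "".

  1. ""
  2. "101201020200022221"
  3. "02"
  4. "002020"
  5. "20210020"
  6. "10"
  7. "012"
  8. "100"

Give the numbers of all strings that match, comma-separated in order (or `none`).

1, 4, 6, 8

1 → match
2 → no match
3 → no match
4 → match
5 → no match
6 → match
7 → no match
8 → match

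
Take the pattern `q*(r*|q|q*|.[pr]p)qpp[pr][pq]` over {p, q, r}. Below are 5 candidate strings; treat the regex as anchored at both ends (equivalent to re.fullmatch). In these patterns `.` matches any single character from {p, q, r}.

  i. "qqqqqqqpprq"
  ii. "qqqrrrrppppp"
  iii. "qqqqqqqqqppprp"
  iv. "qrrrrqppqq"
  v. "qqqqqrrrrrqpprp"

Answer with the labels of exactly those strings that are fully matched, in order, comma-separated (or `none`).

i → match
ii → no match
iii → no match
iv → no match
v → match

i, v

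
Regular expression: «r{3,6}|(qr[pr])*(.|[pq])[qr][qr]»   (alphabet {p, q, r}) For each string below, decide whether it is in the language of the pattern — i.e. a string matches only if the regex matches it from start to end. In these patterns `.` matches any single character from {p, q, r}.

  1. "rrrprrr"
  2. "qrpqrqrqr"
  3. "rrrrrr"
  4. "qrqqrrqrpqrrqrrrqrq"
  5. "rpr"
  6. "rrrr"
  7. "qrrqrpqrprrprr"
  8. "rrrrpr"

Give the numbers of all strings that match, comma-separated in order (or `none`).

1 → no match
2 → no match
3 → match
4 → no match
5 → no match
6 → match
7 → no match
8 → no match

3, 6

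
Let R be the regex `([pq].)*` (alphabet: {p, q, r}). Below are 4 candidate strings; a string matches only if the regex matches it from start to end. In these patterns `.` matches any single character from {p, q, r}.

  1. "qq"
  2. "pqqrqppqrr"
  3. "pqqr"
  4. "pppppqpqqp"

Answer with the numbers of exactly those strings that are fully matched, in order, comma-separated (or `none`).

1 → match
2 → no match
3 → match
4 → match

1, 3, 4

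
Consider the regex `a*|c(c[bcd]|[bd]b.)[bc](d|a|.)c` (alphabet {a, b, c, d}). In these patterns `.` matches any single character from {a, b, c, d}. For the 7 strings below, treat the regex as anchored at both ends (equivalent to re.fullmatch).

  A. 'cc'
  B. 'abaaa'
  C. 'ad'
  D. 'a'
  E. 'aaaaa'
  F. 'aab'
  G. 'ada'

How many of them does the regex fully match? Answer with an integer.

2

A → no match
B → no match
C → no match
D → match
E → match
F → no match
G → no match
Total matched: 2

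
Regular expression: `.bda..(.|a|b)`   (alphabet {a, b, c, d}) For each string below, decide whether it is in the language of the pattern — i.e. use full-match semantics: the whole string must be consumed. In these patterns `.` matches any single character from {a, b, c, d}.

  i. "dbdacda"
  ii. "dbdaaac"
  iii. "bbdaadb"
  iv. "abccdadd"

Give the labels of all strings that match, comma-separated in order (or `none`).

i → match
ii → match
iii → match
iv → no match

i, ii, iii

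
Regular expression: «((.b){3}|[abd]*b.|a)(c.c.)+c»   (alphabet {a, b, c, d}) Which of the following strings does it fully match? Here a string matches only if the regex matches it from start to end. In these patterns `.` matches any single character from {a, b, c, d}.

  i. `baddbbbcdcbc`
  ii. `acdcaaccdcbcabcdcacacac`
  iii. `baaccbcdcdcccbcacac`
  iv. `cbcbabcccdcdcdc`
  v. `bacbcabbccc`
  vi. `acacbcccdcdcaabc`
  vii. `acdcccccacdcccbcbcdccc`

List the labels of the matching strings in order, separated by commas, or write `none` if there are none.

i → match
ii → no match
iii → no match
iv → match
v → no match
vi → no match
vii → match

i, iv, vii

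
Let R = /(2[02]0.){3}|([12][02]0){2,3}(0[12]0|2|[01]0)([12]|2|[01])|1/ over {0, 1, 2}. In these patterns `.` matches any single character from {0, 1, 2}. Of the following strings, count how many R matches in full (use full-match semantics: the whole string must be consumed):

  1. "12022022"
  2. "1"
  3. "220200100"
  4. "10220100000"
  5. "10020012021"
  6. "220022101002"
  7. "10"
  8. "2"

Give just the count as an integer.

4

1 → match
2 → match
3 → match
4 → no match
5 → match
6 → no match
7 → no match
8 → no match
Total matched: 4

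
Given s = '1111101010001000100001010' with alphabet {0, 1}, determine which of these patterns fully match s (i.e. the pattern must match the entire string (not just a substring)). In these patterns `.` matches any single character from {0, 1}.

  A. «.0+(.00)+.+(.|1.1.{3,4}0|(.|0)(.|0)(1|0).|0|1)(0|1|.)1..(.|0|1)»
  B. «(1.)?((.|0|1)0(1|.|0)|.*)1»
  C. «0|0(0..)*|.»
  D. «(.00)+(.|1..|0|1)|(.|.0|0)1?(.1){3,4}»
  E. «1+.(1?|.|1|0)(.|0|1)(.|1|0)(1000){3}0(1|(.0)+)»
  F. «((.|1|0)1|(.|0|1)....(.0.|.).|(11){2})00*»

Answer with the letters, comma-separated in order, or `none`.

A → no match
B → no match — must end with '1'
C → no match
D → no match
E → match
F → no match

E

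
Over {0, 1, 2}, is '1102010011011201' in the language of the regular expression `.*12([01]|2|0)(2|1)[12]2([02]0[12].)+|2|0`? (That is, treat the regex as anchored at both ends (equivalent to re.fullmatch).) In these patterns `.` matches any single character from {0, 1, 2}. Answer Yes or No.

No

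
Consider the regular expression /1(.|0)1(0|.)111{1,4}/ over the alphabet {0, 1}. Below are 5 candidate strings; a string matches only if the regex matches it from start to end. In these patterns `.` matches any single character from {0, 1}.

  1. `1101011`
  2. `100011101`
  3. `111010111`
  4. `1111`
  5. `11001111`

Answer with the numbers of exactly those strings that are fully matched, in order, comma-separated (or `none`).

1 → no match
2 → no match
3 → no match
4 → no match
5 → no match

none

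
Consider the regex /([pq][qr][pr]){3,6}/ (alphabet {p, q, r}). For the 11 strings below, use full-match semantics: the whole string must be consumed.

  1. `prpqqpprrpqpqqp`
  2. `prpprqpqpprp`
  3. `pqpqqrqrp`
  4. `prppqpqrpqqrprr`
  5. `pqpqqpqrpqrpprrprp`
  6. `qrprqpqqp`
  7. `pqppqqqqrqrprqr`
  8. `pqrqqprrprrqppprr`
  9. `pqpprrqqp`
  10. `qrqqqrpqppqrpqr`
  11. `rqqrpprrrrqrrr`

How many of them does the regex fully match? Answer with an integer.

1 → match
2 → no match
3 → match
4 → match
5 → match
6 → no match
7 → no match
8 → no match
9 → match
10 → no match
11 → no match
Total matched: 5

5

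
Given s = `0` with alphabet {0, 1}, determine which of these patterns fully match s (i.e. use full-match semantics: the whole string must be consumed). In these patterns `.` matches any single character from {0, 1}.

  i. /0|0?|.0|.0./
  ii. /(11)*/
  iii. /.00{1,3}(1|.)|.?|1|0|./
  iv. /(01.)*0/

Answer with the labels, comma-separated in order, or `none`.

i → match
ii → no match
iii → match
iv → match

i, iii, iv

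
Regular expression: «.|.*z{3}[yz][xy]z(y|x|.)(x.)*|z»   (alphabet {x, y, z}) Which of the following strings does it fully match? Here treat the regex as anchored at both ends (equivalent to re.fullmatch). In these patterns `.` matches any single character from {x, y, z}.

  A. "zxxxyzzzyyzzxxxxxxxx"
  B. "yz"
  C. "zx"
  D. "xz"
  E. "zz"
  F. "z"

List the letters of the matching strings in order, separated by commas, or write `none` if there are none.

A → match
B → no match
C → no match
D → no match
E → no match
F → match

A, F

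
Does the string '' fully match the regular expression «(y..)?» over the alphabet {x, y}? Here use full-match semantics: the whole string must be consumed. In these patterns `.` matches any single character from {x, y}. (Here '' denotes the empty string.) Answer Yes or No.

Yes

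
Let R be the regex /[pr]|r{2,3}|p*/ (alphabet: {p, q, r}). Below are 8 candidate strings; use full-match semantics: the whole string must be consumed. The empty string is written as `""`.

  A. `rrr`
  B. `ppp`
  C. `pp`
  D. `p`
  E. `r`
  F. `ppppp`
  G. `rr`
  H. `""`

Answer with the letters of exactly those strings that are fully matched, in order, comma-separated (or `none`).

A. `rrr` → match
B. `ppp` → match
C. `pp` → match
D. `p` → match
E. `r` → match
F. `ppppp` → match
G. `rr` → match
H. `""` → match

A, B, C, D, E, F, G, H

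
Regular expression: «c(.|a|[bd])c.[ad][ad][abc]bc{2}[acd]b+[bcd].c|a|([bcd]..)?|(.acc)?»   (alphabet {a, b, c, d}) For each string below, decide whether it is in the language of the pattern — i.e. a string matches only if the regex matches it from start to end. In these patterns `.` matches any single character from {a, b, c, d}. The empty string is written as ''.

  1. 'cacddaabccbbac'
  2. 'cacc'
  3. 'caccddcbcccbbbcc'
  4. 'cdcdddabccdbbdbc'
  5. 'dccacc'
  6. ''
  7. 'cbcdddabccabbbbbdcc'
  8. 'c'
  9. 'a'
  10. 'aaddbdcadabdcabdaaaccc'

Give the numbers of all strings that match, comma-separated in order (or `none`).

2, 3, 4, 6, 7, 9

1 → no match
2 → match
3 → match
4 → match
5 → no match
6 → match
7 → match
8 → no match
9 → match
10 → no match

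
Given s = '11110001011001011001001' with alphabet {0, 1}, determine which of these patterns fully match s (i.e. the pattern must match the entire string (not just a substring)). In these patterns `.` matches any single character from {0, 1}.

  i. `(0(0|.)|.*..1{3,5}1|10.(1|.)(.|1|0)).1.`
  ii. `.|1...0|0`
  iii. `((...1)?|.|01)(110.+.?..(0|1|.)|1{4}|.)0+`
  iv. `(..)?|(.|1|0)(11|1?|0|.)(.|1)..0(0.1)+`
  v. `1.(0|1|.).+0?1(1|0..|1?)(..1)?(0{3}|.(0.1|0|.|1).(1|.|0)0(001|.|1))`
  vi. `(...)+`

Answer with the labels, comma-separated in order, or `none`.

i → no match
ii → no match
iii → no match — must end with '0'
iv → match
v → match
vi → no match

iv, v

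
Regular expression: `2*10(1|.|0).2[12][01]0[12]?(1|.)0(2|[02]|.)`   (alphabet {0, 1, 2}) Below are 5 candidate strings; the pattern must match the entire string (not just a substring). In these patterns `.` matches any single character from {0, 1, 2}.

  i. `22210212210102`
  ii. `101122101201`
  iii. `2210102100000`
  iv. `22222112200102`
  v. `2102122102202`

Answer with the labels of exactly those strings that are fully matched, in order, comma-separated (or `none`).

i, ii, iii, v

i → match
ii → match
iii → match
iv → no match
v → match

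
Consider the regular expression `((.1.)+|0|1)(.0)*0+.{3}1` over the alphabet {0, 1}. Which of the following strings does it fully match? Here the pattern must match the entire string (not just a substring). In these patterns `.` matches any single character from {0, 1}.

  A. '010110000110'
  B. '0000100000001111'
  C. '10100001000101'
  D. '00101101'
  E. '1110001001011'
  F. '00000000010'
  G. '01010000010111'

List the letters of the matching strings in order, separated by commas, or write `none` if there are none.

A → no match — must end with '1'
B → no match
C → no match
D → no match
E → no match
F → no match — must end with '1'
G → no match

none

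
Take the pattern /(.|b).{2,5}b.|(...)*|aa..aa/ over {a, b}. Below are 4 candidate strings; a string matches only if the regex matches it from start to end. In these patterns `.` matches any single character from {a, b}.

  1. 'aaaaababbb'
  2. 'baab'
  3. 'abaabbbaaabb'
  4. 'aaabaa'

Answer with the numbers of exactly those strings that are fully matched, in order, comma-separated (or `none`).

1 → no match
2 → no match
3 → match
4 → match

3, 4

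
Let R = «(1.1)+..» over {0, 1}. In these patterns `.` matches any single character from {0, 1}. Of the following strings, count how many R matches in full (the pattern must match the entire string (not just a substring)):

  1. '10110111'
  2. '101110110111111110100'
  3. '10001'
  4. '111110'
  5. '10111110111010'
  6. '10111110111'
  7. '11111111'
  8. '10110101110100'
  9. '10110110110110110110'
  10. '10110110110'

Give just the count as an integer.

1. '10110111' → match
2 → no match
3. '10001' → no match
4. '111110' → no match
5 → no match
6. '10111110111' → match
7. '11111111' → match
8 → no match
9 → match
10. '10110110110' → match
Total matched: 5

5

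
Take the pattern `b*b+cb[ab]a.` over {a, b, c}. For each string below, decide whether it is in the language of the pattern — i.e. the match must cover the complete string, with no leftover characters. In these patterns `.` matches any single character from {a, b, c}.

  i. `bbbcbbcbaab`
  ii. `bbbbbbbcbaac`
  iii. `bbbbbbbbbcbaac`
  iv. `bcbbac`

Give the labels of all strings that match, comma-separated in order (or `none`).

i. `bbbcbbcbaab` → no match
ii. `bbbbbbbcbaac` → match
iii → match
iv. `bcbbac` → match

ii, iii, iv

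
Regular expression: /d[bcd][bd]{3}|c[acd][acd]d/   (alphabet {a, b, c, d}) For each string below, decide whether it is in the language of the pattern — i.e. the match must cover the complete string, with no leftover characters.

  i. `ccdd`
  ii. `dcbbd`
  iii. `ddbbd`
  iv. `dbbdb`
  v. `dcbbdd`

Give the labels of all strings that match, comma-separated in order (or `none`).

i, ii, iii, iv

i → match
ii → match
iii → match
iv → match
v → no match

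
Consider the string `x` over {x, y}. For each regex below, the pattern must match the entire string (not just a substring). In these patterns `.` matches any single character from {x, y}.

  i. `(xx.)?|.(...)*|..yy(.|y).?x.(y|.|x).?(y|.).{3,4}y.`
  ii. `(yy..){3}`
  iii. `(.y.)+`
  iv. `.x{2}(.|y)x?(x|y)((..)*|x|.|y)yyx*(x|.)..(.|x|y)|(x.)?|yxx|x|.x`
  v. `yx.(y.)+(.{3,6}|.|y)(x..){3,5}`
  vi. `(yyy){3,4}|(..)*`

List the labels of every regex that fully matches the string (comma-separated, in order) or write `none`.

i, iv

i → match
ii → no match — must start with `yy`
iii → no match
iv → match
v → no match — must start with `yx`
vi → no match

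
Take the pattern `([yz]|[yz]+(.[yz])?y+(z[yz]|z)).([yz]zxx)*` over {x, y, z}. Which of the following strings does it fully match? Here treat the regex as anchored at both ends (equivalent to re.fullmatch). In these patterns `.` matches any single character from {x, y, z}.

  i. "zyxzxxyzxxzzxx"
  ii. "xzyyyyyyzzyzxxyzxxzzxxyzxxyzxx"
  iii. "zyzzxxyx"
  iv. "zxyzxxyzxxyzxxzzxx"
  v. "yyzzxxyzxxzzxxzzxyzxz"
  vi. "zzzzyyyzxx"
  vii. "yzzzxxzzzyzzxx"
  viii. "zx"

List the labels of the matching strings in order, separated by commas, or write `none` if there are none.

iv, viii

i → no match
ii → no match
iii → no match
iv → match
v → no match
vi → no match
vii → no match
viii → match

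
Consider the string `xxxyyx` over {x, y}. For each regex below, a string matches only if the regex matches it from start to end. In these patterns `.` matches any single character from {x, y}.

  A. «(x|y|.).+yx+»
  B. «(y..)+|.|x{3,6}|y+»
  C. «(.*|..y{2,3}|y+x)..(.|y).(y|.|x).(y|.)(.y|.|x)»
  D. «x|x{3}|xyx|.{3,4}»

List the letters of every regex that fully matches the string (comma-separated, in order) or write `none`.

A → match
B → no match
C → no match
D → no match

A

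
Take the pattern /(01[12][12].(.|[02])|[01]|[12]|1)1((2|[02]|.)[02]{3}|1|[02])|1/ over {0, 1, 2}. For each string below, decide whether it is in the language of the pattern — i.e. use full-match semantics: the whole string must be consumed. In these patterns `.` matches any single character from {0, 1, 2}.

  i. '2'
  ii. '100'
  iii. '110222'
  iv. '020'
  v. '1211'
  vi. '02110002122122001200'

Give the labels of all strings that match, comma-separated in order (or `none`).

iii

i → no match
ii → no match
iii → match
iv → no match
v → no match
vi → no match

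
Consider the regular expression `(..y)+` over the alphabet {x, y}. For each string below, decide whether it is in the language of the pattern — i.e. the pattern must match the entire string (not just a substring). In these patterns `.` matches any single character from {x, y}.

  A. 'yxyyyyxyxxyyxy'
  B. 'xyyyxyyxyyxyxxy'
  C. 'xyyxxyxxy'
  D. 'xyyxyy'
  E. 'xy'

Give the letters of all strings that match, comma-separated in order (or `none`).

A → no match
B → match
C → match
D → match
E → no match

B, C, D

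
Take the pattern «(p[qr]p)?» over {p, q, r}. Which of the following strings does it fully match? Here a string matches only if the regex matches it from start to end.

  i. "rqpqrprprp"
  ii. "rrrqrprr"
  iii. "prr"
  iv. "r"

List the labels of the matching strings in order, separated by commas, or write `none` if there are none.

i → no match
ii → no match
iii → no match
iv → no match

none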